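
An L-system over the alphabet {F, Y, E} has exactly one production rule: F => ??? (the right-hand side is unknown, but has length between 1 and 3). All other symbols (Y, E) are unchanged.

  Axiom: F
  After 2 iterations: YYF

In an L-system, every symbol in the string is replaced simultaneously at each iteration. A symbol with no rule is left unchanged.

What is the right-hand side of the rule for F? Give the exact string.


Answer: YF

Derivation:
Trying F => YF:
  Step 0: F
  Step 1: YF
  Step 2: YYF
Matches the given result.


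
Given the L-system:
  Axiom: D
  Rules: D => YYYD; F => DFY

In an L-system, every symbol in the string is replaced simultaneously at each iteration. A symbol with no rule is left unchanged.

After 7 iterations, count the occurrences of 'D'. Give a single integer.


Answer: 1

Derivation:
Step 0: D  (1 'D')
Step 1: YYYD  (1 'D')
Step 2: YYYYYYD  (1 'D')
Step 3: YYYYYYYYYD  (1 'D')
Step 4: YYYYYYYYYYYYD  (1 'D')
Step 5: YYYYYYYYYYYYYYYD  (1 'D')
Step 6: YYYYYYYYYYYYYYYYYYD  (1 'D')
Step 7: YYYYYYYYYYYYYYYYYYYYYD  (1 'D')


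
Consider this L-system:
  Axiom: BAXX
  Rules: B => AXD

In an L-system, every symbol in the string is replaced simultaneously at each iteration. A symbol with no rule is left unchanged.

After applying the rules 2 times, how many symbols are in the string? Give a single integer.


Answer: 6

Derivation:
Step 0: length = 4
Step 1: length = 6
Step 2: length = 6


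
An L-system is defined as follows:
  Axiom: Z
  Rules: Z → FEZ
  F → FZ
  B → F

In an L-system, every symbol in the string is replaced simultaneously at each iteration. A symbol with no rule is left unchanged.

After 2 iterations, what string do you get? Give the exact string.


Answer: FZEFEZ

Derivation:
Step 0: Z
Step 1: FEZ
Step 2: FZEFEZ


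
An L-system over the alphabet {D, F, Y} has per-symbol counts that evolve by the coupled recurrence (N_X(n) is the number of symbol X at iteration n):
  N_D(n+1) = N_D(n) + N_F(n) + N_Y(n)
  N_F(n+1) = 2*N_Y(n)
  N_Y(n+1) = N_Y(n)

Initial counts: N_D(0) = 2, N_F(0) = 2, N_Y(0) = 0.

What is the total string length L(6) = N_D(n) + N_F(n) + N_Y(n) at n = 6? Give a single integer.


Answer: 4

Derivation:
Step 0: N_D=2, N_F=2, N_Y=0, L=4
Step 1: N_D=4, N_F=0, N_Y=0, L=4
Step 2: N_D=4, N_F=0, N_Y=0, L=4
Step 3: N_D=4, N_F=0, N_Y=0, L=4
Step 4: N_D=4, N_F=0, N_Y=0, L=4
Step 5: N_D=4, N_F=0, N_Y=0, L=4
Step 6: N_D=4, N_F=0, N_Y=0, L=4


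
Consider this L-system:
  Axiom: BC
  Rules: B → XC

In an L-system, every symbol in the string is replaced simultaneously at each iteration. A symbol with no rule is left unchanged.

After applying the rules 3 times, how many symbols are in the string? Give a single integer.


Step 0: length = 2
Step 1: length = 3
Step 2: length = 3
Step 3: length = 3

Answer: 3


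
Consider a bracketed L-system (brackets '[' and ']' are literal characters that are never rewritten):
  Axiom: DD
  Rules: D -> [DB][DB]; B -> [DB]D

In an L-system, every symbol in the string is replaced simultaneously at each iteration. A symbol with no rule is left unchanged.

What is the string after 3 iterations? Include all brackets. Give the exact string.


Answer: [[[DB][DB][DB]D][[DB][DB][DB]D][[DB][DB][DB]D][DB][DB]][[[DB][DB][DB]D][[DB][DB][DB]D][[DB][DB][DB]D][DB][DB]][[[DB][DB][DB]D][[DB][DB][DB]D][[DB][DB][DB]D][DB][DB]][[[DB][DB][DB]D][[DB][DB][DB]D][[DB][DB][DB]D][DB][DB]]

Derivation:
Step 0: DD
Step 1: [DB][DB][DB][DB]
Step 2: [[DB][DB][DB]D][[DB][DB][DB]D][[DB][DB][DB]D][[DB][DB][DB]D]
Step 3: [[[DB][DB][DB]D][[DB][DB][DB]D][[DB][DB][DB]D][DB][DB]][[[DB][DB][DB]D][[DB][DB][DB]D][[DB][DB][DB]D][DB][DB]][[[DB][DB][DB]D][[DB][DB][DB]D][[DB][DB][DB]D][DB][DB]][[[DB][DB][DB]D][[DB][DB][DB]D][[DB][DB][DB]D][DB][DB]]


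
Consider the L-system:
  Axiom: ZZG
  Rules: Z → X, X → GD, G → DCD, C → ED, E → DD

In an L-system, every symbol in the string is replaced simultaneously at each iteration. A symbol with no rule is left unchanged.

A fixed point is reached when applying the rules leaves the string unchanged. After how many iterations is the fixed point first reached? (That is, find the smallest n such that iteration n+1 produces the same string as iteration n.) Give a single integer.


Answer: 5

Derivation:
Step 0: ZZG
Step 1: XXDCD
Step 2: GDGDDEDD
Step 3: DCDDDCDDDDDDD
Step 4: DEDDDDEDDDDDDDD
Step 5: DDDDDDDDDDDDDDDDD
Step 6: DDDDDDDDDDDDDDDDD  (unchanged — fixed point at step 5)


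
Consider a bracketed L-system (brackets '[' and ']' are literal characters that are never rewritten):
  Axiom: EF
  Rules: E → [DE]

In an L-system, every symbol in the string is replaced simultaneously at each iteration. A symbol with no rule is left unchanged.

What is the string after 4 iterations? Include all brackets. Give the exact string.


Step 0: EF
Step 1: [DE]F
Step 2: [D[DE]]F
Step 3: [D[D[DE]]]F
Step 4: [D[D[D[DE]]]]F

Answer: [D[D[D[DE]]]]F


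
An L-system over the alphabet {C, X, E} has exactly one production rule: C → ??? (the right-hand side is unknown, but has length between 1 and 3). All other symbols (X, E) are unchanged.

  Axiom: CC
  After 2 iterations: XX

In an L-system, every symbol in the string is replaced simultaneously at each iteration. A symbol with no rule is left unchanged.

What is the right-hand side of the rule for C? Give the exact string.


Trying C → X:
  Step 0: CC
  Step 1: XX
  Step 2: XX
Matches the given result.

Answer: X


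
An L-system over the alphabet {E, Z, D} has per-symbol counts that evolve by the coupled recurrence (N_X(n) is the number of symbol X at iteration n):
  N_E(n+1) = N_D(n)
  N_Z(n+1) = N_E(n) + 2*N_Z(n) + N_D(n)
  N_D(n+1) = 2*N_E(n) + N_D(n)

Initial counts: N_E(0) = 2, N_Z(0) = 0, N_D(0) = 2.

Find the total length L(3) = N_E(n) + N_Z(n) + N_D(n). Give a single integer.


Step 0: N_E=2, N_Z=0, N_D=2, L=4
Step 1: N_E=2, N_Z=4, N_D=6, L=12
Step 2: N_E=6, N_Z=16, N_D=10, L=32
Step 3: N_E=10, N_Z=48, N_D=22, L=80

Answer: 80


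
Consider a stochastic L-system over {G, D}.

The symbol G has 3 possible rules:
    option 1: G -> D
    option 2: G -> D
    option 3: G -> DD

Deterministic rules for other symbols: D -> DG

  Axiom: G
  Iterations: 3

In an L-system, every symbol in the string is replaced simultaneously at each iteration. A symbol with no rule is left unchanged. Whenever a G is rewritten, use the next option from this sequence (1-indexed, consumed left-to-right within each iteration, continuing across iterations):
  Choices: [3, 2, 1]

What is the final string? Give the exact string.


Answer: DGDDGD

Derivation:
Step 0: G
Step 1: DD  (used choices [3])
Step 2: DGDG  (used choices [])
Step 3: DGDDGD  (used choices [2, 1])


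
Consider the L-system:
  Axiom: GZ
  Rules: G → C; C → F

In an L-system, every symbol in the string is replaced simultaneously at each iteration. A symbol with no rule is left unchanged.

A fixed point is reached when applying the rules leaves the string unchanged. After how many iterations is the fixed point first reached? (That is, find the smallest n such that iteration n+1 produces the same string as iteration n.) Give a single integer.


Answer: 2

Derivation:
Step 0: GZ
Step 1: CZ
Step 2: FZ
Step 3: FZ  (unchanged — fixed point at step 2)


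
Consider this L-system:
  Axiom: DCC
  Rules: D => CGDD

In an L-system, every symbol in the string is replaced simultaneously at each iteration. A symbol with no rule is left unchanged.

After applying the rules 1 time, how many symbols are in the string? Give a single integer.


Answer: 6

Derivation:
Step 0: length = 3
Step 1: length = 6


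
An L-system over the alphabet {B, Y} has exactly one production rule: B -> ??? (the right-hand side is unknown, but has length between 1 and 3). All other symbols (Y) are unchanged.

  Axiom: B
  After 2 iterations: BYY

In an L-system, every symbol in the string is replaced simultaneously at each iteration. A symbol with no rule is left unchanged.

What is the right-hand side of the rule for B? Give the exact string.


Trying B -> BY:
  Step 0: B
  Step 1: BY
  Step 2: BYY
Matches the given result.

Answer: BY


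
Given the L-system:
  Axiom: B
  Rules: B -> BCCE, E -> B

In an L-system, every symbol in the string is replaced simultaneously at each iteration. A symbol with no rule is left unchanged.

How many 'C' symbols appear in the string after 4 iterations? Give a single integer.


Answer: 14

Derivation:
Step 0: B  (0 'C')
Step 1: BCCE  (2 'C')
Step 2: BCCECCB  (4 'C')
Step 3: BCCECCBCCBCCE  (8 'C')
Step 4: BCCECCBCCBCCECCBCCECCB  (14 'C')


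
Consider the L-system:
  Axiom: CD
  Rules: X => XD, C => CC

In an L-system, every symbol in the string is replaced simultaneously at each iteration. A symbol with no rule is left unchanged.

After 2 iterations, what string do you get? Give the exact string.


Step 0: CD
Step 1: CCD
Step 2: CCCCD

Answer: CCCCD


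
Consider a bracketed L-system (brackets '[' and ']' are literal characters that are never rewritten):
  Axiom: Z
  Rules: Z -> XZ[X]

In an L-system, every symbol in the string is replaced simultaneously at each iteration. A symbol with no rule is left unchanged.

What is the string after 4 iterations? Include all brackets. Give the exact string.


Answer: XXXXZ[X][X][X][X]

Derivation:
Step 0: Z
Step 1: XZ[X]
Step 2: XXZ[X][X]
Step 3: XXXZ[X][X][X]
Step 4: XXXXZ[X][X][X][X]


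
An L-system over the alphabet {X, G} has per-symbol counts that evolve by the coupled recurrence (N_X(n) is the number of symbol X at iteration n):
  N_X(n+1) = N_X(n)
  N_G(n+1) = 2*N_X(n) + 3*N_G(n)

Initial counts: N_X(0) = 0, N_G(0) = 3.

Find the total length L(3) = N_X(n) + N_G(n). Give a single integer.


Step 0: N_X=0, N_G=3, L=3
Step 1: N_X=0, N_G=9, L=9
Step 2: N_X=0, N_G=27, L=27
Step 3: N_X=0, N_G=81, L=81

Answer: 81


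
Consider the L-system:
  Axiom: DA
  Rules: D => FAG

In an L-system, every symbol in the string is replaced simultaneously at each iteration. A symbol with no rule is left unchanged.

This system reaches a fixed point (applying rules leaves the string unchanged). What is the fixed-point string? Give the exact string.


Answer: FAGA

Derivation:
Step 0: DA
Step 1: FAGA
Step 2: FAGA  (unchanged — fixed point at step 1)


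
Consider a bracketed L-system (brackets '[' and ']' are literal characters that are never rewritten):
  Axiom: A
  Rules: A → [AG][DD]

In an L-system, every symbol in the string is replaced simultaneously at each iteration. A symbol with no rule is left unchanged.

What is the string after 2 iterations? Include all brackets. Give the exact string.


Answer: [[AG][DD]G][DD]

Derivation:
Step 0: A
Step 1: [AG][DD]
Step 2: [[AG][DD]G][DD]


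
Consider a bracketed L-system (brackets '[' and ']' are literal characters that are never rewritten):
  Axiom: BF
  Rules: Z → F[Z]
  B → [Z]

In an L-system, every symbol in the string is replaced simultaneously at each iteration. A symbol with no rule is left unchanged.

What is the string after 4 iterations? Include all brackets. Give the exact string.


Step 0: BF
Step 1: [Z]F
Step 2: [F[Z]]F
Step 3: [F[F[Z]]]F
Step 4: [F[F[F[Z]]]]F

Answer: [F[F[F[Z]]]]F


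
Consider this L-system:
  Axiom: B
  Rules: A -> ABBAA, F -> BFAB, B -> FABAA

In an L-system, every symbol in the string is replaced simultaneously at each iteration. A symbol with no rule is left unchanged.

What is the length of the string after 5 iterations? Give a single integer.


Answer: 2845

Derivation:
Step 0: length = 1
Step 1: length = 5
Step 2: length = 24
Step 3: length = 118
Step 4: length = 579
Step 5: length = 2845


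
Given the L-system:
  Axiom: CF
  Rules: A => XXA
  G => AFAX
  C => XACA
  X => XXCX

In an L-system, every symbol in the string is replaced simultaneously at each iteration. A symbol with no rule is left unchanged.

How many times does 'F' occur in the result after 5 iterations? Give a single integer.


Step 0: CF  (1 'F')
Step 1: XACAF  (1 'F')
Step 2: XXCXXXAXACAXXAF  (1 'F')
Step 3: XXCXXXCXXACAXXCXXXCXXXCXXXAXXCXXXAXACAXXAXXCXXXCXXXAF  (1 'F')
Step 4: XXCXXXCXXACAXXCXXXCXXXCXXACAXXCXXXCXXXAXACAXXAXXCXXXCXXACAXXCXXXCXXXCXXACAXXCXXXCXXXCXXACAXXCXXXCXXXCXXXAXXCXXXCXXACAXXCXXXCXXXCXXXAXXCXXXAXACAXXAXXCXXXCXXXAXXCXXXCXXACAXXCXXXCXXXCXXACAXXCXXXCXXXCXXXAF  (1 'F')
Step 5: XXCXXXCXXACAXXCXXXCXXXCXXACAXXCXXXCXXXAXACAXXAXXCXXXCXXACAXXCXXXCXXXCXXACAXXCXXXCXXXCXXACAXXCXXXCXXXAXACAXXAXXCXXXCXXACAXXCXXXCXXXCXXACAXXCXXXCXXXCXXXAXXCXXXAXACAXXAXXCXXXCXXXAXXCXXXCXXACAXXCXXXCXXXCXXACAXXCXXXCXXXAXACAXXAXXCXXXCXXACAXXCXXXCXXXCXXACAXXCXXXCXXXCXXACAXXCXXXCXXXAXACAXXAXXCXXXCXXACAXXCXXXCXXXCXXACAXXCXXXCXXXCXXACAXXCXXXCXXXAXACAXXAXXCXXXCXXACAXXCXXXCXXXCXXACAXXCXXXCXXXCXXACAXXCXXXCXXXCXXXAXXCXXXCXXACAXXCXXXCXXXCXXACAXXCXXXCXXXAXACAXXAXXCXXXCXXACAXXCXXXCXXXCXXACAXXCXXXCXXXCXXACAXXCXXXCXXXCXXXAXXCXXXCXXACAXXCXXXCXXXCXXXAXXCXXXAXACAXXAXXCXXXCXXXAXXCXXXCXXACAXXCXXXCXXXCXXACAXXCXXXCXXXCXXXAXXCXXXCXXACAXXCXXXCXXXCXXACAXXCXXXCXXXAXACAXXAXXCXXXCXXACAXXCXXXCXXXCXXACAXXCXXXCXXXCXXACAXXCXXXCXXXAXACAXXAXXCXXXCXXACAXXCXXXCXXXCXXACAXXCXXXCXXXCXXACAXXCXXXCXXXCXXXAF  (1 'F')

Answer: 1


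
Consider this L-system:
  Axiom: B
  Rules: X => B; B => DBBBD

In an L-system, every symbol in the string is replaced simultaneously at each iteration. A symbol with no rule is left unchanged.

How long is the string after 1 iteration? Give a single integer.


Answer: 5

Derivation:
Step 0: length = 1
Step 1: length = 5


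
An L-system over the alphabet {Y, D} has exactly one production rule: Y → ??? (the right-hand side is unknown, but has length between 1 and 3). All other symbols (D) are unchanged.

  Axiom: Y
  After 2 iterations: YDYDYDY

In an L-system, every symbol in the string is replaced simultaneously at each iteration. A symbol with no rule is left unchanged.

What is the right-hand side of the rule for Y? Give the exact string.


Answer: YDY

Derivation:
Trying Y → YDY:
  Step 0: Y
  Step 1: YDY
  Step 2: YDYDYDY
Matches the given result.


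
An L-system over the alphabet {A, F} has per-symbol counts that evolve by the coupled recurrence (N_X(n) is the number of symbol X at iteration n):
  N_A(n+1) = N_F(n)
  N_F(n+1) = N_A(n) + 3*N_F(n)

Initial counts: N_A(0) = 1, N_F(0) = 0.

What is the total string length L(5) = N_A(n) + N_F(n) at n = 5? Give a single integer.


Answer: 142

Derivation:
Step 0: N_A=1, N_F=0, L=1
Step 1: N_A=0, N_F=1, L=1
Step 2: N_A=1, N_F=3, L=4
Step 3: N_A=3, N_F=10, L=13
Step 4: N_A=10, N_F=33, L=43
Step 5: N_A=33, N_F=109, L=142


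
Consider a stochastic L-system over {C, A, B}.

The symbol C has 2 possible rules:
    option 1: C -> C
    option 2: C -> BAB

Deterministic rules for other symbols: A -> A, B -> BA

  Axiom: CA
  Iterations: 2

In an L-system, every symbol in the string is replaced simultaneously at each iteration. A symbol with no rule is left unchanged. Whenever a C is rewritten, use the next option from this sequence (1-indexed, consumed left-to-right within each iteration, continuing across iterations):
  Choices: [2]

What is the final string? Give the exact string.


Step 0: CA
Step 1: BABA  (used choices [2])
Step 2: BAABAA  (used choices [])

Answer: BAABAA


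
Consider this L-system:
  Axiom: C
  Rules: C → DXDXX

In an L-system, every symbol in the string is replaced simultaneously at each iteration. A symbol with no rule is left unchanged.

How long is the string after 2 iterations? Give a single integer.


Answer: 5

Derivation:
Step 0: length = 1
Step 1: length = 5
Step 2: length = 5


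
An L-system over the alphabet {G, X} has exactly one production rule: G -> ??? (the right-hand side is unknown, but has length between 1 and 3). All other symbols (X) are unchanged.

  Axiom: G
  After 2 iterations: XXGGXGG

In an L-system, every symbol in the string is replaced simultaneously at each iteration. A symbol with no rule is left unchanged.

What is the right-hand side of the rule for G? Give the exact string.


Trying G -> XGG:
  Step 0: G
  Step 1: XGG
  Step 2: XXGGXGG
Matches the given result.

Answer: XGG


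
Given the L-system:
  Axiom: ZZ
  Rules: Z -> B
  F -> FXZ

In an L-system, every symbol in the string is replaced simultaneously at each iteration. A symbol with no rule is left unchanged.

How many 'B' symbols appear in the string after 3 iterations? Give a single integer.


Step 0: ZZ  (0 'B')
Step 1: BB  (2 'B')
Step 2: BB  (2 'B')
Step 3: BB  (2 'B')

Answer: 2


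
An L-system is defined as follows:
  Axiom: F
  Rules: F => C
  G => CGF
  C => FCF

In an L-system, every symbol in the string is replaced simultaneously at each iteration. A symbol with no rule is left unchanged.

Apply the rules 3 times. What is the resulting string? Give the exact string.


Step 0: F
Step 1: C
Step 2: FCF
Step 3: CFCFC

Answer: CFCFC


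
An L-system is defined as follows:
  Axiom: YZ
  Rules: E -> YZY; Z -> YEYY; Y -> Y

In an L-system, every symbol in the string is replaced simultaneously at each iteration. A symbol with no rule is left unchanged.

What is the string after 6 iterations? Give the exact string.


Step 0: YZ
Step 1: YYEYY
Step 2: YYYZYYY
Step 3: YYYYEYYYYY
Step 4: YYYYYZYYYYYY
Step 5: YYYYYYEYYYYYYYY
Step 6: YYYYYYYZYYYYYYYYY

Answer: YYYYYYYZYYYYYYYYY


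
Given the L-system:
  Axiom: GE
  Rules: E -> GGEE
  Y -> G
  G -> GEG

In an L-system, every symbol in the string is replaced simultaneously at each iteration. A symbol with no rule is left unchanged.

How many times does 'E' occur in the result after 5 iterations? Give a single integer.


Answer: 396

Derivation:
Step 0: GE  (1 'E')
Step 1: GEGGGEE  (3 'E')
Step 2: GEGGGEEGEGGEGGEGGGEEGGEE  (10 'E')
Step 3: GEGGGEEGEGGEGGEGGGEEGGEEGEGGGEEGEGGEGGGEEGEGGEGGGEEGEGGEGGEGGGEEGGEEGEGGEGGGEEGGEE  (34 'E')
Step 4: GEGGGEEGEGGEGGEGGGEEGGEEGEGGGEEGEGGEGGGEEGEGGEGGGEEGEGGEGGEGGGEEGGEEGEGGEGGGEEGGEEGEGGGEEGEGGEGGEGGGEEGGEEGEGGGEEGEGGEGGGEEGEGGEGGEGGGEEGGEEGEGGGEEGEGGEGGGEEGEGGEGGEGGGEEGGEEGEGGGEEGEGGEGGGEEGEGGEGGGEEGEGGEGGEGGGEEGGEEGEGGEGGGEEGGEEGEGGGEEGEGGEGGGEEGEGGEGGEGGGEEGGEEGEGGEGGGEEGGEE  (116 'E')
Step 5: GEGGGEEGEGGEGGEGGGEEGGEEGEGGGEEGEGGEGGGEEGEGGEGGGEEGEGGEGGEGGGEEGGEEGEGGEGGGEEGGEEGEGGGEEGEGGEGGEGGGEEGGEEGEGGGEEGEGGEGGGEEGEGGEGGEGGGEEGGEEGEGGGEEGEGGEGGGEEGEGGEGGEGGGEEGGEEGEGGGEEGEGGEGGGEEGEGGEGGGEEGEGGEGGEGGGEEGGEEGEGGEGGGEEGGEEGEGGGEEGEGGEGGGEEGEGGEGGEGGGEEGGEEGEGGEGGGEEGGEEGEGGGEEGEGGEGGEGGGEEGGEEGEGGGEEGEGGEGGGEEGEGGEGGGEEGEGGEGGEGGGEEGGEEGEGGEGGGEEGGEEGEGGGEEGEGGEGGEGGGEEGGEEGEGGGEEGEGGEGGGEEGEGGEGGEGGGEEGGEEGEGGGEEGEGGEGGGEEGEGGEGGGEEGEGGEGGEGGGEEGGEEGEGGEGGGEEGGEEGEGGGEEGEGGEGGEGGGEEGGEEGEGGGEEGEGGEGGGEEGEGGEGGEGGGEEGGEEGEGGGEEGEGGEGGGEEGEGGEGGGEEGEGGEGGEGGGEEGGEEGEGGEGGGEEGGEEGEGGGEEGEGGEGGEGGGEEGGEEGEGGGEEGEGGEGGGEEGEGGEGGEGGGEEGGEEGEGGGEEGEGGEGGGEEGEGGEGGEGGGEEGGEEGEGGGEEGEGGEGGGEEGEGGEGGGEEGEGGEGGEGGGEEGGEEGEGGEGGGEEGGEEGEGGGEEGEGGEGGGEEGEGGEGGEGGGEEGGEEGEGGEGGGEEGGEEGEGGGEEGEGGEGGEGGGEEGGEEGEGGGEEGEGGEGGGEEGEGGEGGEGGGEEGGEEGEGGGEEGEGGEGGGEEGEGGEGGGEEGEGGEGGEGGGEEGGEEGEGGEGGGEEGGEEGEGGGEEGEGGEGGGEEGEGGEGGEGGGEEGGEEGEGGEGGGEEGGEE  (396 'E')


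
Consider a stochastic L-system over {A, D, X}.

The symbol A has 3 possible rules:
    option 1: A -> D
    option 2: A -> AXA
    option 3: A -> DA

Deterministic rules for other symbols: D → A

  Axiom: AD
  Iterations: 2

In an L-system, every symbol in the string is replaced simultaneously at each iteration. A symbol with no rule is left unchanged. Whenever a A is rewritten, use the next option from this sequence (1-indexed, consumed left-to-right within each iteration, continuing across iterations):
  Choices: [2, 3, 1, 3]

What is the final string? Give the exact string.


Step 0: AD
Step 1: AXAA  (used choices [2])
Step 2: DAXDDA  (used choices [3, 1, 3])

Answer: DAXDDA


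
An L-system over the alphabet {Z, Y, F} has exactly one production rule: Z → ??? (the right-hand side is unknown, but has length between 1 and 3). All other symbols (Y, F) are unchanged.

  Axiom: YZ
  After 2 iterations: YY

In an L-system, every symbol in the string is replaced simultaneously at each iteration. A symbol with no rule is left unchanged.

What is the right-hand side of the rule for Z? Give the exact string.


Answer: Y

Derivation:
Trying Z → Y:
  Step 0: YZ
  Step 1: YY
  Step 2: YY
Matches the given result.


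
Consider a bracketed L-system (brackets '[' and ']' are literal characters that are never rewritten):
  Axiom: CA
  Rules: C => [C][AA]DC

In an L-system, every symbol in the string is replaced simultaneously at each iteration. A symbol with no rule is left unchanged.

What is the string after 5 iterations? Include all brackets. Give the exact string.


Step 0: CA
Step 1: [C][AA]DCA
Step 2: [[C][AA]DC][AA]D[C][AA]DCA
Step 3: [[[C][AA]DC][AA]D[C][AA]DC][AA]D[[C][AA]DC][AA]D[C][AA]DCA
Step 4: [[[[C][AA]DC][AA]D[C][AA]DC][AA]D[[C][AA]DC][AA]D[C][AA]DC][AA]D[[[C][AA]DC][AA]D[C][AA]DC][AA]D[[C][AA]DC][AA]D[C][AA]DCA
Step 5: [[[[[C][AA]DC][AA]D[C][AA]DC][AA]D[[C][AA]DC][AA]D[C][AA]DC][AA]D[[[C][AA]DC][AA]D[C][AA]DC][AA]D[[C][AA]DC][AA]D[C][AA]DC][AA]D[[[[C][AA]DC][AA]D[C][AA]DC][AA]D[[C][AA]DC][AA]D[C][AA]DC][AA]D[[[C][AA]DC][AA]D[C][AA]DC][AA]D[[C][AA]DC][AA]D[C][AA]DCA

Answer: [[[[[C][AA]DC][AA]D[C][AA]DC][AA]D[[C][AA]DC][AA]D[C][AA]DC][AA]D[[[C][AA]DC][AA]D[C][AA]DC][AA]D[[C][AA]DC][AA]D[C][AA]DC][AA]D[[[[C][AA]DC][AA]D[C][AA]DC][AA]D[[C][AA]DC][AA]D[C][AA]DC][AA]D[[[C][AA]DC][AA]D[C][AA]DC][AA]D[[C][AA]DC][AA]D[C][AA]DCA


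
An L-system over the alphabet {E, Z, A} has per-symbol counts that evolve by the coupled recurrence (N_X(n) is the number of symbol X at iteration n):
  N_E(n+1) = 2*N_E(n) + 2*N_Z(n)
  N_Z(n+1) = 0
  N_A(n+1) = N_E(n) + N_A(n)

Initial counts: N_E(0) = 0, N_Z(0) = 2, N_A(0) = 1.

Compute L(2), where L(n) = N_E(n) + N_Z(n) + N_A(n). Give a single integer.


Step 0: N_E=0, N_Z=2, N_A=1, L=3
Step 1: N_E=4, N_Z=0, N_A=1, L=5
Step 2: N_E=8, N_Z=0, N_A=5, L=13

Answer: 13


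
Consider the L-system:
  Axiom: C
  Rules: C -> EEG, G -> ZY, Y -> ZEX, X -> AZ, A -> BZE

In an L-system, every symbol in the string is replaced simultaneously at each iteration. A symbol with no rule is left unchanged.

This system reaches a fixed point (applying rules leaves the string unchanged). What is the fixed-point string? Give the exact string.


Answer: EEZZEBZEZ

Derivation:
Step 0: C
Step 1: EEG
Step 2: EEZY
Step 3: EEZZEX
Step 4: EEZZEAZ
Step 5: EEZZEBZEZ
Step 6: EEZZEBZEZ  (unchanged — fixed point at step 5)


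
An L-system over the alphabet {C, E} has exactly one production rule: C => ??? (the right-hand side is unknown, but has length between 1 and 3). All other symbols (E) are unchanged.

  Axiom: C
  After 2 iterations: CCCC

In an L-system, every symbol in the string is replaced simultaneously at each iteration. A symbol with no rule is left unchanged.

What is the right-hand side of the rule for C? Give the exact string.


Trying C => CC:
  Step 0: C
  Step 1: CC
  Step 2: CCCC
Matches the given result.

Answer: CC


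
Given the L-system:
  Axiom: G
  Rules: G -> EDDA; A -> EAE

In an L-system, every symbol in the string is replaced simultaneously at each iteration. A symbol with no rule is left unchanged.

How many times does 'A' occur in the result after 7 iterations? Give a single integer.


Answer: 1

Derivation:
Step 0: G  (0 'A')
Step 1: EDDA  (1 'A')
Step 2: EDDEAE  (1 'A')
Step 3: EDDEEAEE  (1 'A')
Step 4: EDDEEEAEEE  (1 'A')
Step 5: EDDEEEEAEEEE  (1 'A')
Step 6: EDDEEEEEAEEEEE  (1 'A')
Step 7: EDDEEEEEEAEEEEEE  (1 'A')


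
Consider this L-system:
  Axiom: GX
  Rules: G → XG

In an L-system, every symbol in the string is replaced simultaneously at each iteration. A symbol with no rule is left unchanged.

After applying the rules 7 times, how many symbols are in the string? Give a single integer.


Step 0: length = 2
Step 1: length = 3
Step 2: length = 4
Step 3: length = 5
Step 4: length = 6
Step 5: length = 7
Step 6: length = 8
Step 7: length = 9

Answer: 9


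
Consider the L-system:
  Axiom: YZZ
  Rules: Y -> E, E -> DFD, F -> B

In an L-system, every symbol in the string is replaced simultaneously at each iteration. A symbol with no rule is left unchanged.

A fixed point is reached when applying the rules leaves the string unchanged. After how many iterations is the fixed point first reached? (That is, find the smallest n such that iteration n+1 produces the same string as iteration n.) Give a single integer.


Step 0: YZZ
Step 1: EZZ
Step 2: DFDZZ
Step 3: DBDZZ
Step 4: DBDZZ  (unchanged — fixed point at step 3)

Answer: 3


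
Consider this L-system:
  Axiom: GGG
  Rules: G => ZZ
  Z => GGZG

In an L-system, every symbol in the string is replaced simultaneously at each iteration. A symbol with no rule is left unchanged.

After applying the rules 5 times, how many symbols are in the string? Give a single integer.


Step 0: length = 3
Step 1: length = 6
Step 2: length = 24
Step 3: length = 60
Step 4: length = 204
Step 5: length = 564

Answer: 564


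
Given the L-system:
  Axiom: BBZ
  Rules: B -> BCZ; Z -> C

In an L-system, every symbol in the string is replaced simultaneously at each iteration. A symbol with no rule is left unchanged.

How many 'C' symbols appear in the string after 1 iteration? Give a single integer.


Answer: 3

Derivation:
Step 0: BBZ  (0 'C')
Step 1: BCZBCZC  (3 'C')


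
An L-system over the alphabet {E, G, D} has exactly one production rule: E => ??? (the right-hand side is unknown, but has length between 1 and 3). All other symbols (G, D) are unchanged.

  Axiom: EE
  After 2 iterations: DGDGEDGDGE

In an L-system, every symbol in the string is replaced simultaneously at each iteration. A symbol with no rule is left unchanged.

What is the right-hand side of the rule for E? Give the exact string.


Trying E => DGE:
  Step 0: EE
  Step 1: DGEDGE
  Step 2: DGDGEDGDGE
Matches the given result.

Answer: DGE


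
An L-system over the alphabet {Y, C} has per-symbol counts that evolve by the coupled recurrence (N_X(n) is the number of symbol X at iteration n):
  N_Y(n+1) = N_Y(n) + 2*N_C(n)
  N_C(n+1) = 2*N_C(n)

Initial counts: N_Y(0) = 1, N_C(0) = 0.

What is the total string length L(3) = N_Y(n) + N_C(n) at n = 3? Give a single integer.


Answer: 1

Derivation:
Step 0: N_Y=1, N_C=0, L=1
Step 1: N_Y=1, N_C=0, L=1
Step 2: N_Y=1, N_C=0, L=1
Step 3: N_Y=1, N_C=0, L=1


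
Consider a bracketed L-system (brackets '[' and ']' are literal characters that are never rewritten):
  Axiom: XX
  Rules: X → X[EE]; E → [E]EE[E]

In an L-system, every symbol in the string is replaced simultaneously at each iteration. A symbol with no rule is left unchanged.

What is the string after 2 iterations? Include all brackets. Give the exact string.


Step 0: XX
Step 1: X[EE]X[EE]
Step 2: X[EE][[E]EE[E][E]EE[E]]X[EE][[E]EE[E][E]EE[E]]

Answer: X[EE][[E]EE[E][E]EE[E]]X[EE][[E]EE[E][E]EE[E]]


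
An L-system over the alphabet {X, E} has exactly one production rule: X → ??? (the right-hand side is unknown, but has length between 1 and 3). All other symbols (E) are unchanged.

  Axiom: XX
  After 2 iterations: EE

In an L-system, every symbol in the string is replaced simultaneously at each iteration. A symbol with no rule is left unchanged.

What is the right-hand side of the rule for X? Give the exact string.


Answer: E

Derivation:
Trying X → E:
  Step 0: XX
  Step 1: EE
  Step 2: EE
Matches the given result.


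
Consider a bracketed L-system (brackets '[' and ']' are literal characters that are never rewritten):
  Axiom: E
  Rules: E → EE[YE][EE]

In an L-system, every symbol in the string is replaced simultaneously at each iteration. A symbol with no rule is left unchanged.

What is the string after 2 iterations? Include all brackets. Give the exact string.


Step 0: E
Step 1: EE[YE][EE]
Step 2: EE[YE][EE]EE[YE][EE][YEE[YE][EE]][EE[YE][EE]EE[YE][EE]]

Answer: EE[YE][EE]EE[YE][EE][YEE[YE][EE]][EE[YE][EE]EE[YE][EE]]


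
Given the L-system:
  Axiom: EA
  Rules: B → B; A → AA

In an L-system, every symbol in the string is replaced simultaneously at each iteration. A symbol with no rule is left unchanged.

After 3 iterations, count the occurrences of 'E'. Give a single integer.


Step 0: EA  (1 'E')
Step 1: EAA  (1 'E')
Step 2: EAAAA  (1 'E')
Step 3: EAAAAAAAA  (1 'E')

Answer: 1


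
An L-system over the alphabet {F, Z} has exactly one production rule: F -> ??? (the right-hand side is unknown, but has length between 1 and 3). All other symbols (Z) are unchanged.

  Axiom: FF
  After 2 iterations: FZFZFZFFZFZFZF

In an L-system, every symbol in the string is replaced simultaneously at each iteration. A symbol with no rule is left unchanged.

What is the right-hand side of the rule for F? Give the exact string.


Trying F -> FZF:
  Step 0: FF
  Step 1: FZFFZF
  Step 2: FZFZFZFFZFZFZF
Matches the given result.

Answer: FZF


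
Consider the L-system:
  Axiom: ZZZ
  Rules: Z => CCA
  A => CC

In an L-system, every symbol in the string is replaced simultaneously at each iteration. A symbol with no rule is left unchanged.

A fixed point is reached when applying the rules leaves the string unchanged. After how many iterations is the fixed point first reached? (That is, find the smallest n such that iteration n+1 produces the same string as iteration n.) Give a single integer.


Step 0: ZZZ
Step 1: CCACCACCA
Step 2: CCCCCCCCCCCC
Step 3: CCCCCCCCCCCC  (unchanged — fixed point at step 2)

Answer: 2


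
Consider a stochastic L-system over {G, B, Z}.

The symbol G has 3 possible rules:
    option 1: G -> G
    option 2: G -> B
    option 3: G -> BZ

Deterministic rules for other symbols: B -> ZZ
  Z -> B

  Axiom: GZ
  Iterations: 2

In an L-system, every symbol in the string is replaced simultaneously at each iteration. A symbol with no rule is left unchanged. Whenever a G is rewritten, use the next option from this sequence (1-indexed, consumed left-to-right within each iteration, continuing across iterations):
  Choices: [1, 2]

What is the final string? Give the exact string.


Answer: BZZ

Derivation:
Step 0: GZ
Step 1: GB  (used choices [1])
Step 2: BZZ  (used choices [2])


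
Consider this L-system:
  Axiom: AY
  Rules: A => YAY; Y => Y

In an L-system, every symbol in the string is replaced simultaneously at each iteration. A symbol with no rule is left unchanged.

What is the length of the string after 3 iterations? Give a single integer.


Answer: 8

Derivation:
Step 0: length = 2
Step 1: length = 4
Step 2: length = 6
Step 3: length = 8


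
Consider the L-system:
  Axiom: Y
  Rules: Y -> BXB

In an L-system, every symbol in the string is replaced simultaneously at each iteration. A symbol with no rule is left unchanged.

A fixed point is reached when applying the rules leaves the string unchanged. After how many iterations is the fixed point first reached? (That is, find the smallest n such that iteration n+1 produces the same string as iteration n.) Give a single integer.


Answer: 1

Derivation:
Step 0: Y
Step 1: BXB
Step 2: BXB  (unchanged — fixed point at step 1)


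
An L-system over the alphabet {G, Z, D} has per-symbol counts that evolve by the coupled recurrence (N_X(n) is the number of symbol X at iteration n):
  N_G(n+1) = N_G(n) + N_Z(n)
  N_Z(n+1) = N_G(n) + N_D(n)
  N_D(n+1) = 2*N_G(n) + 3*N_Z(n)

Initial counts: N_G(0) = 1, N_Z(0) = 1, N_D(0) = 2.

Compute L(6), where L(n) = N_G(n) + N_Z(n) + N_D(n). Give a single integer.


Answer: 913

Derivation:
Step 0: N_G=1, N_Z=1, N_D=2, L=4
Step 1: N_G=2, N_Z=3, N_D=5, L=10
Step 2: N_G=5, N_Z=7, N_D=13, L=25
Step 3: N_G=12, N_Z=18, N_D=31, L=61
Step 4: N_G=30, N_Z=43, N_D=78, L=151
Step 5: N_G=73, N_Z=108, N_D=189, L=370
Step 6: N_G=181, N_Z=262, N_D=470, L=913


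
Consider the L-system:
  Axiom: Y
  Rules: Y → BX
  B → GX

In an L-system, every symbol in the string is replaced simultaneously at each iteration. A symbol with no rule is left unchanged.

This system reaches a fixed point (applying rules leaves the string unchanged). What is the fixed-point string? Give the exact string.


Step 0: Y
Step 1: BX
Step 2: GXX
Step 3: GXX  (unchanged — fixed point at step 2)

Answer: GXX


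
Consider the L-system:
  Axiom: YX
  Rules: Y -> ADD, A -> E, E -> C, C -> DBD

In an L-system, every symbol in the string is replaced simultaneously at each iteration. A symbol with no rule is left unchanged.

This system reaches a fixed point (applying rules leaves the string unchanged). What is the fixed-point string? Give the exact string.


Step 0: YX
Step 1: ADDX
Step 2: EDDX
Step 3: CDDX
Step 4: DBDDDX
Step 5: DBDDDX  (unchanged — fixed point at step 4)

Answer: DBDDDX


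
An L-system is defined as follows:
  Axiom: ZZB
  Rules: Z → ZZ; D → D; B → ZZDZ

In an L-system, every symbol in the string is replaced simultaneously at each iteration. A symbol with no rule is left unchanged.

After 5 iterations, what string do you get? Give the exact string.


Step 0: ZZB
Step 1: ZZZZZZDZ
Step 2: ZZZZZZZZZZZZDZZ
Step 3: ZZZZZZZZZZZZZZZZZZZZZZZZDZZZZ
Step 4: ZZZZZZZZZZZZZZZZZZZZZZZZZZZZZZZZZZZZZZZZZZZZZZZZDZZZZZZZZ
Step 5: ZZZZZZZZZZZZZZZZZZZZZZZZZZZZZZZZZZZZZZZZZZZZZZZZZZZZZZZZZZZZZZZZZZZZZZZZZZZZZZZZZZZZZZZZZZZZZZZZDZZZZZZZZZZZZZZZZ

Answer: ZZZZZZZZZZZZZZZZZZZZZZZZZZZZZZZZZZZZZZZZZZZZZZZZZZZZZZZZZZZZZZZZZZZZZZZZZZZZZZZZZZZZZZZZZZZZZZZZDZZZZZZZZZZZZZZZZ


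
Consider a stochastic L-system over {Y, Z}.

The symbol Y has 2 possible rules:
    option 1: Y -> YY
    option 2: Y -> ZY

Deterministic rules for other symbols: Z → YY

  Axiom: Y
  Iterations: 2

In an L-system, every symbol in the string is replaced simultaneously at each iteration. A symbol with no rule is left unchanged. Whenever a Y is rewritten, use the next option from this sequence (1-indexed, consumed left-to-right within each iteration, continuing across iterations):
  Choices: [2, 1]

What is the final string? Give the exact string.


Step 0: Y
Step 1: ZY  (used choices [2])
Step 2: YYYY  (used choices [1])

Answer: YYYY


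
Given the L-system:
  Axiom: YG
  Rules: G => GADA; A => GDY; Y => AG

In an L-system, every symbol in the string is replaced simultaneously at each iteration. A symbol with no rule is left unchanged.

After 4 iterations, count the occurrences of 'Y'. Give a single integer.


Step 0: YG  (1 'Y')
Step 1: AGGADA  (0 'Y')
Step 2: GDYGADAGADAGDYDGDY  (3 'Y')
Step 3: GADADAGGADAGDYDGDYGADAGDYDGDYGADADAGDGADADAG  (4 'Y')
Step 4: GADAGDYDGDYDGDYGADAGADAGDYDGDYGADADAGDGADADAGGADAGDYDGDYGADADAGDGADADAGGADAGDYDGDYDGDYGADADGADAGDYDGDYDGDYGADA  (13 'Y')

Answer: 13


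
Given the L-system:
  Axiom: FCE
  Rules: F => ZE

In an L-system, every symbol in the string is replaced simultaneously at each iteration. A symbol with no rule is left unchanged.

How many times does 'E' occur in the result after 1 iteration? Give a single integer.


Answer: 2

Derivation:
Step 0: FCE  (1 'E')
Step 1: ZECE  (2 'E')


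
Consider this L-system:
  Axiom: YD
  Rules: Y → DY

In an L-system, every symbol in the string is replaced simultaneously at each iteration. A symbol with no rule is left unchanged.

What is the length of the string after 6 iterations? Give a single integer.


Answer: 8

Derivation:
Step 0: length = 2
Step 1: length = 3
Step 2: length = 4
Step 3: length = 5
Step 4: length = 6
Step 5: length = 7
Step 6: length = 8


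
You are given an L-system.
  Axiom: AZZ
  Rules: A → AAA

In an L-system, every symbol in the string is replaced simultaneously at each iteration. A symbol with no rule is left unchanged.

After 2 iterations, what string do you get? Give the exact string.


Answer: AAAAAAAAAZZ

Derivation:
Step 0: AZZ
Step 1: AAAZZ
Step 2: AAAAAAAAAZZ


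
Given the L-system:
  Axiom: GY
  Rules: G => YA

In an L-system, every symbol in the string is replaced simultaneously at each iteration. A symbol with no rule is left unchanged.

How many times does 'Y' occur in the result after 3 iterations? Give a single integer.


Step 0: GY  (1 'Y')
Step 1: YAY  (2 'Y')
Step 2: YAY  (2 'Y')
Step 3: YAY  (2 'Y')

Answer: 2


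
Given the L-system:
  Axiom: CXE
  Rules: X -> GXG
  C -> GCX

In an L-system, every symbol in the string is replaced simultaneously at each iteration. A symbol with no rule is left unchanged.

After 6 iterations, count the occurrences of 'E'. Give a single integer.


Step 0: CXE  (1 'E')
Step 1: GCXGXGE  (1 'E')
Step 2: GGCXGXGGGXGGE  (1 'E')
Step 3: GGGCXGXGGGXGGGGGXGGGE  (1 'E')
Step 4: GGGGCXGXGGGXGGGGGXGGGGGGGXGGGGE  (1 'E')
Step 5: GGGGGCXGXGGGXGGGGGXGGGGGGGXGGGGGGGGGXGGGGGE  (1 'E')
Step 6: GGGGGGCXGXGGGXGGGGGXGGGGGGGXGGGGGGGGGXGGGGGGGGGGGXGGGGGGE  (1 'E')

Answer: 1


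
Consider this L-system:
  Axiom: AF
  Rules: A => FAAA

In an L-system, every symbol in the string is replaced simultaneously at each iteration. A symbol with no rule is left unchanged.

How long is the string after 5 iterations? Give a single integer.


Step 0: length = 2
Step 1: length = 5
Step 2: length = 14
Step 3: length = 41
Step 4: length = 122
Step 5: length = 365

Answer: 365


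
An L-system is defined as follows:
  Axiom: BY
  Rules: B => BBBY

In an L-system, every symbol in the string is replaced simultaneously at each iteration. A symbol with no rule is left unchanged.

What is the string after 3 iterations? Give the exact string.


Answer: BBBYBBBYBBBYYBBBYBBBYBBBYYBBBYBBBYBBBYYYY

Derivation:
Step 0: BY
Step 1: BBBYY
Step 2: BBBYBBBYBBBYYY
Step 3: BBBYBBBYBBBYYBBBYBBBYBBBYYBBBYBBBYBBBYYYY


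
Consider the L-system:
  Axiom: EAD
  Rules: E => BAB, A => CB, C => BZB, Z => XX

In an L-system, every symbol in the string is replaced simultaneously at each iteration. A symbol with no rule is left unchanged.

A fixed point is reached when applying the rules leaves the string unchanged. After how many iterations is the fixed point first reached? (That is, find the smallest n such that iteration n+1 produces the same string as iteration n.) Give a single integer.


Step 0: EAD
Step 1: BABCBD
Step 2: BCBBBZBBD
Step 3: BBZBBBBXXBBD
Step 4: BBXXBBBBXXBBD
Step 5: BBXXBBBBXXBBD  (unchanged — fixed point at step 4)

Answer: 4


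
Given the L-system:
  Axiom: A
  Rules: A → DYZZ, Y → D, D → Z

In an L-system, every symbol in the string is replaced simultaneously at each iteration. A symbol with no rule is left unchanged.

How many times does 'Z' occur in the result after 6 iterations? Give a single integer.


Answer: 4

Derivation:
Step 0: A  (0 'Z')
Step 1: DYZZ  (2 'Z')
Step 2: ZDZZ  (3 'Z')
Step 3: ZZZZ  (4 'Z')
Step 4: ZZZZ  (4 'Z')
Step 5: ZZZZ  (4 'Z')
Step 6: ZZZZ  (4 'Z')


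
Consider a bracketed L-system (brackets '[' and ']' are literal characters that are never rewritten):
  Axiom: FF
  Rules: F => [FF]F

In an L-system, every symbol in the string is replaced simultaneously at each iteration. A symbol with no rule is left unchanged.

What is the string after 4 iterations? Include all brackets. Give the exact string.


Step 0: FF
Step 1: [FF]F[FF]F
Step 2: [[FF]F[FF]F][FF]F[[FF]F[FF]F][FF]F
Step 3: [[[FF]F[FF]F][FF]F[[FF]F[FF]F][FF]F][[FF]F[FF]F][FF]F[[[FF]F[FF]F][FF]F[[FF]F[FF]F][FF]F][[FF]F[FF]F][FF]F
Step 4: [[[[FF]F[FF]F][FF]F[[FF]F[FF]F][FF]F][[FF]F[FF]F][FF]F[[[FF]F[FF]F][FF]F[[FF]F[FF]F][FF]F][[FF]F[FF]F][FF]F][[[FF]F[FF]F][FF]F[[FF]F[FF]F][FF]F][[FF]F[FF]F][FF]F[[[[FF]F[FF]F][FF]F[[FF]F[FF]F][FF]F][[FF]F[FF]F][FF]F[[[FF]F[FF]F][FF]F[[FF]F[FF]F][FF]F][[FF]F[FF]F][FF]F][[[FF]F[FF]F][FF]F[[FF]F[FF]F][FF]F][[FF]F[FF]F][FF]F

Answer: [[[[FF]F[FF]F][FF]F[[FF]F[FF]F][FF]F][[FF]F[FF]F][FF]F[[[FF]F[FF]F][FF]F[[FF]F[FF]F][FF]F][[FF]F[FF]F][FF]F][[[FF]F[FF]F][FF]F[[FF]F[FF]F][FF]F][[FF]F[FF]F][FF]F[[[[FF]F[FF]F][FF]F[[FF]F[FF]F][FF]F][[FF]F[FF]F][FF]F[[[FF]F[FF]F][FF]F[[FF]F[FF]F][FF]F][[FF]F[FF]F][FF]F][[[FF]F[FF]F][FF]F[[FF]F[FF]F][FF]F][[FF]F[FF]F][FF]F


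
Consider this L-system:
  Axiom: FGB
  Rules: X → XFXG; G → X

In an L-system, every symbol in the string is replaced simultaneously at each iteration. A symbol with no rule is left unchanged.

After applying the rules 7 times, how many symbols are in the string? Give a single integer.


Answer: 360

Derivation:
Step 0: length = 3
Step 1: length = 3
Step 2: length = 6
Step 3: length = 12
Step 4: length = 27
Step 5: length = 63
Step 6: length = 150
Step 7: length = 360
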